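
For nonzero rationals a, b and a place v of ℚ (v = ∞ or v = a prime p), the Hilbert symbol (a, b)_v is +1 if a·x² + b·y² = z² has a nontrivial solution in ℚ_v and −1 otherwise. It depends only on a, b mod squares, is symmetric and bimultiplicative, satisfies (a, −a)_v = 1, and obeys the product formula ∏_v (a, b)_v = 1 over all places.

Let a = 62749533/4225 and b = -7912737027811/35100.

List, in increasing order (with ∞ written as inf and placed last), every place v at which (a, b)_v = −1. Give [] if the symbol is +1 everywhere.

(a, b) ≡ (74613, -741) mod (ℚ^×)²; places V = {2, 3, 5, 7, 11, 13, 17, 19, 29, ∞}.
(a,b)_11: α=1, u≡2; β=2, v≡7 (mod 11); (2|11)=-1, (7|11)=-1; sign (−1)^0·-1^2·-1^1 = -1.
(a,b)_19: α=1, u≡12; β=1, v≡13 (mod 19); (12|19)=-1, (13|19)=-1; sign (−1)^1·-1^1·-1^1 = -1.
(a,b)_29: α=2, u≡23; β=2, v≡13 (mod 29); (23|29)=+1, (13|29)=+1; sign (−1)^0·+1^2·+1^2 = +1.
(a,b)_7: α=1, u≡3; β=2, v≡1 (mod 7); (3|7)=-1, (1|7)=+1; sign (−1)^0·-1^2·+1^1 = +1.
(a,b)_17: α=1, u≡14; β=4, v≡11 (mod 17); (14|17)=-1, (11|17)=-1; sign (−1)^0·-1^4·-1^1 = -1.
(a,b)_13: α=-2, u≡11; β=-1, v≡11 (mod 13); (11|13)=-1, (11|13)=-1; sign (−1)^0·-1^-1·-1^-2 = -1.
(a,b)_5: α=-2, u≡2; β=-2, v≡1 (mod 5); (2|5)=-1, (1|5)=+1; sign (−1)^0·-1^-2·+1^-2 = +1.
(a,b)_2: α=0, β=-2; u≡5, v≡3 (mod 8); ε(u)ε(v)=0·1, αω(v)=0·1, βω(u)=-2·1; sum ≡ 0  ⇒  +1.
(a,b)_∞: sgn(74613)=+, sgn(-741)=−, so +1.
(a,b)_3: α=1, u≡1; β=-3, v≡2 (mod 3); (1|3)=+1, (2|3)=-1; sign (−1)^1·+1^-3·-1^1 = +1.
|Ram(74613, -741)| = 4, even; anisotropic at {11, 13, 17, 19}.

[11, 13, 17, 19]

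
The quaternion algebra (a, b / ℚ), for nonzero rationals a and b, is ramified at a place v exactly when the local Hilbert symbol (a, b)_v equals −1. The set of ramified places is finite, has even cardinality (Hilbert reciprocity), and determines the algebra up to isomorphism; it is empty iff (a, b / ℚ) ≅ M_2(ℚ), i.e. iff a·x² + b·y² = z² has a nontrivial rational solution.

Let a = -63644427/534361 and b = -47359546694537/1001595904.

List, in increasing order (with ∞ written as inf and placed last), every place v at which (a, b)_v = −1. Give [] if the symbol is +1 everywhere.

Mod squares: a ≡ -483, b ≡ -14993. Check v ∈ {∞, 2, 3, 7, 11, 17, 23, 29, 31, 37, 43, 47}.
v=17: a=17^-2·(≡12), b=17^0·(≡9) mod 17; (12|17)=-1, (9|17)=+1; (−1)^{-2·0·8}·(-1)^0·(+1)^-2 = +1.
v=3: a=3^3·(≡1), b=3^0·(≡1) mod 3; (1|3)=+1, (1|3)=+1; (−1)^{3·0·1}·(+1)^0·(+1)^3 = +1.
v=37: a=37^0·(≡23), b=37^2·(≡2) mod 37; (23|37)=-1, (2|37)=-1; (−1)^{0·2·18}·(-1)^2·(-1)^0 = +1.
v=31: a=31^0·(≡11), b=31^2·(≡27) mod 31; (11|31)=-1, (27|31)=-1; (−1)^{0·2·15}·(-1)^2·(-1)^0 = +1.
v=47: a=47^0·(≡32), b=47^1·(≡15) mod 47; (32|47)=+1, (15|47)=-1; (−1)^{0·1·23}·(+1)^1·(-1)^0 = +1.
v=∞: -483 < 0 and -14993 < 0  ⇒  (a,b)_∞ = -1.
v=2: v_2(a)=0, v_2(b)=-10; units ≡ 5, 7 (mod 8); ε·ε+αω+βω = 0·1+0·0+-10·1 ≡ 0  ⇒  (a,b)_2 = +1.
v=7: a=7^1·(≡4), b=7^4·(≡1) mod 7; (4|7)=+1, (1|7)=+1; (−1)^{1·4·3}·(+1)^4·(+1)^1 = +1.
v=43: a=43^-2·(≡7), b=43^-2·(≡16) mod 43; (7|43)=-1, (16|43)=+1; (−1)^{-2·-2·21}·(-1)^-2·(+1)^-2 = +1.
v=29: a=29^0·(≡19), b=29^1·(≡4) mod 29; (19|29)=-1, (4|29)=+1; (−1)^{0·1·14}·(-1)^1·(+1)^0 = -1.
v=11: a=11^4·(≡3), b=11^1·(≡5) mod 11; (3|11)=+1, (5|11)=+1; (−1)^{4·1·5}·(+1)^1·(+1)^4 = +1.
v=23: a=23^1·(≡2), b=23^-2·(≡8) mod 23; (2|23)=+1, (8|23)=+1; (−1)^{1·-2·11}·(+1)^-2·(+1)^1 = +1.
Ram(-483, -14993) = {29, ∞}; no ℚ_29-point on the conic.

[29, inf]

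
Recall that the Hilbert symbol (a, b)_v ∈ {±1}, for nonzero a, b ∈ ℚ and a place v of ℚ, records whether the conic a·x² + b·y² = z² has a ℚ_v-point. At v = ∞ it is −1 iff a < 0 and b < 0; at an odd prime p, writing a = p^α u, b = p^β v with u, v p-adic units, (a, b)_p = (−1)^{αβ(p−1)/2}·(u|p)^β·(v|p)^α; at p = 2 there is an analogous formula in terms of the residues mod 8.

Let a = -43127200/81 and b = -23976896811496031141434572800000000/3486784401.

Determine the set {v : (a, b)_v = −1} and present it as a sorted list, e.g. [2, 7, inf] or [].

Mod squares: a ≡ -107818, b ≡ -3797717. Check v ∈ {∞, 2, 3, 5, 7, 11, 31, 37, 43, 47}.
v=2: v_2(a)=5, v_2(b)=20; units ≡ 3, 3 (mod 8); ε·ε+αω+βω = 1·1+5·1+20·1 ≡ 0  ⇒  (a,b)_2 = +1.
v=47: a=47^1·(≡34), b=47^4·(≡36) mod 47; (34|47)=+1, (36|47)=+1; (−1)^{1·4·23}·(+1)^4·(+1)^1 = +1.
v=31: a=31^1·(≡14), b=31^3·(≡28) mod 31; (14|31)=+1, (28|31)=+1; (−1)^{1·3·15}·(+1)^3·(+1)^1 = -1.
v=11: a=11^0·(≡4), b=11^1·(≡8) mod 11; (4|11)=+1, (8|11)=-1; (−1)^{0·1·5}·(+1)^1·(-1)^0 = +1.
v=5: a=5^2·(≡2), b=5^8·(≡2) mod 5; (2|5)=-1, (2|5)=-1; (−1)^{2·8·2}·(-1)^8·(-1)^2 = +1.
v=43: a=43^0·(≡27), b=43^1·(≡5) mod 43; (27|43)=-1, (5|43)=-1; (−1)^{0·1·21}·(-1)^1·(-1)^0 = -1.
v=7: a=7^0·(≡6), b=7^5·(≡1) mod 7; (6|7)=-1, (1|7)=+1; (−1)^{0·5·3}·(-1)^5·(+1)^0 = -1.
v=3: a=3^-4·(≡2), b=3^-20·(≡1) mod 3; (2|3)=-1, (1|3)=+1; (−1)^{-4·-20·1}·(-1)^-20·(+1)^-4 = +1.
v=37: a=37^1·(≡28), b=37^3·(≡27) mod 37; (28|37)=+1, (27|37)=+1; (−1)^{1·3·18}·(+1)^3·(+1)^1 = +1.
v=∞: -107818 < 0 and -3797717 < 0  ⇒  (a,b)_∞ = -1.
Ram(-107818, -3797717) = {7, 31, 43, ∞}; no ℚ_7-point on the conic.

[7, 31, 43, inf]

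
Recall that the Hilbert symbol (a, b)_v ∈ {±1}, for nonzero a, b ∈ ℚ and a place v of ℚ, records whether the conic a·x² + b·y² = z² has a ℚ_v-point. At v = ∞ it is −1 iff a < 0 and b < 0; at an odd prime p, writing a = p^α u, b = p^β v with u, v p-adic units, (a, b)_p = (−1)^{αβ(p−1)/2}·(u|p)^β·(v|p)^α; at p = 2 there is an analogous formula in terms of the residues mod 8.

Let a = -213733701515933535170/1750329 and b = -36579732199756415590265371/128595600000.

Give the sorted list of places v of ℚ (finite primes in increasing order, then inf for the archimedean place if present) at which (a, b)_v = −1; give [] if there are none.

[5, 13, 17, inf]

(a, b) ≡ (-202130, -1217710) mod (ℚ^×)²; places V = {2, 3, 5, 7, 13, 17, 19, 29, 41, ∞}.
(a,b)_2: α=1, β=-7; u≡7, v≡1 (mod 8); ε(u)ε(v)=1·0, αω(v)=1·0, βω(u)=-7·0; sum ≡ 0  ⇒  +1.
(a,b)_∞: sgn(-202130)=−, sgn(-1217710)=−, so -1.
(a,b)_5: α=1, u≡4; β=-5, v≡2 (mod 5); (4|5)=+1, (2|5)=-1; sign (−1)^0·+1^-5·-1^1 = -1.
(a,b)_13: α=6, u≡2; β=9, v≡11 (mod 13); (2|13)=-1, (11|13)=-1; sign (−1)^0·-1^9·-1^6 = -1.
(a,b)_29: α=1, u≡3; β=1, v≡3 (mod 29); (3|29)=-1, (3|29)=-1; sign (−1)^0·-1^1·-1^1 = +1.
(a,b)_3: α=-6, u≡1; β=-8, v≡2 (mod 3); (1|3)=+1, (2|3)=-1; sign (−1)^0·+1^-8·-1^-6 = +1.
(a,b)_41: α=3, u≡25; β=4, v≡21 (mod 41); (25|41)=+1, (21|41)=+1; sign (−1)^0·+1^4·+1^3 = +1.
(a,b)_7: α=-4, u≡4; β=-2, v≡6 (mod 7); (4|7)=+1, (6|7)=-1; sign (−1)^0·+1^-2·-1^-4 = +1.
(a,b)_17: α=1, u≡11; β=1, v≡9 (mod 17); (11|17)=-1, (9|17)=+1; sign (−1)^0·-1^1·+1^1 = -1.
(a,b)_19: α=4, u≡4; β=5, v≡4 (mod 19); (4|19)=+1, (4|19)=+1; sign (−1)^0·+1^5·+1^4 = +1.
|Ram(-202130, -1217710)| = 4, even; anisotropic at {5, 13, 17, ∞}.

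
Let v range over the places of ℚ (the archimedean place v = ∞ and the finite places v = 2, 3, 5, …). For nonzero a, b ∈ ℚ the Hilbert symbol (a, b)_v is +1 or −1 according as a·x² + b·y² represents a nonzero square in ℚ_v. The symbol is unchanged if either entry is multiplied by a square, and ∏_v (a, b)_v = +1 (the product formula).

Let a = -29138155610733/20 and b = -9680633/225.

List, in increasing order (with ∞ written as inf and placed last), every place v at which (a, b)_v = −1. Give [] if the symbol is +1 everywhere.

[2, 5, 19, 29, 41, inf]

(a, b) ≡ (-56981665, -33497) mod (ℚ^×)²; places V = {2, 3, 5, 13, 17, 19, 29, 37, 41, 43, ∞}.
(a,b)_43: α=1, u≡7; β=1, v≡6 (mod 43); (7|43)=-1, (6|43)=+1; sign (−1)^1·-1^1·+1^1 = +1.
(a,b)_29: α=1, u≡19; β=0, v≡8 (mod 29); (19|29)=-1, (8|29)=-1; sign (−1)^0·-1^0·-1^1 = -1.
(a,b)_13: α=3, u≡7; β=0, v≡3 (mod 13); (7|13)=-1, (3|13)=+1; sign (−1)^0·-1^0·+1^3 = +1.
(a,b)_19: α=1, u≡17; β=1, v≡1 (mod 19); (17|19)=+1, (1|19)=+1; sign (−1)^1·+1^1·+1^1 = -1.
(a,b)_5: α=-1, u≡3; β=-2, v≡3 (mod 5); (3|5)=-1, (3|5)=-1; sign (−1)^0·-1^-2·-1^-1 = -1.
(a,b)_2: α=-2, β=0; u≡7, v≡7 (mod 8); ε(u)ε(v)=1·1, αω(v)=-2·0, βω(u)=0·0; sum ≡ 1  ⇒  -1.
(a,b)_17: α=0, u≡14; β=2, v≡11 (mod 17); (14|17)=-1, (11|17)=-1; sign (−1)^0·-1^2·-1^0 = +1.
(a,b)_3: α=2, u≡2; β=-2, v≡1 (mod 3); (2|3)=-1, (1|3)=+1; sign (−1)^0·-1^-2·+1^2 = +1.
(a,b)_37: α=1, u≡29; β=0, v≡28 (mod 37); (29|37)=-1, (28|37)=+1; sign (−1)^0·-1^0·+1^1 = +1.
(a,b)_41: α=2, u≡30; β=1, v≡29 (mod 41); (30|41)=-1, (29|41)=-1; sign (−1)^0·-1^1·-1^2 = -1.
(a,b)_∞: sgn(-56981665)=−, sgn(-33497)=−, so -1.
(-56981665, -33497 / ℚ) ramifies at {2, 5, 19, 29, 41, ∞}: a division algebra.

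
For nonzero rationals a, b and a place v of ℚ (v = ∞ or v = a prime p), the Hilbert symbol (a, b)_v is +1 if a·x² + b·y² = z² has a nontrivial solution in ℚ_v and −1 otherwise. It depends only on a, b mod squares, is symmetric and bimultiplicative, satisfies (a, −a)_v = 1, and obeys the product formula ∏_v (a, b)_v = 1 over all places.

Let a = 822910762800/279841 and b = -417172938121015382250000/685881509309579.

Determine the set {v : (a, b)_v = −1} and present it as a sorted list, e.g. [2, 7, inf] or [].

[]

Mod squares: a ≡ 3, b ≡ -11. Check v ∈ {∞, 2, 3, 5, 7, 11, 23, 29, 43, 59}.
v=23: a=23^-4·(≡9), b=23^-6·(≡18) mod 23; (9|23)=+1, (18|23)=+1; (−1)^{-4·-6·11}·(+1)^-6·(+1)^-4 = +1.
v=7: a=7^2·(≡3), b=7^4·(≡6) mod 7; (3|7)=-1, (6|7)=-1; (−1)^{2·4·3}·(-1)^4·(-1)^2 = +1.
v=29: a=29^2·(≡3), b=29^4·(≡3) mod 29; (3|29)=-1, (3|29)=-1; (−1)^{2·4·14}·(-1)^4·(-1)^2 = +1.
v=11: a=11^0·(≡5), b=11^-3·(≡2) mod 11; (5|11)=+1, (2|11)=-1; (−1)^{0·-3·5}·(+1)^-3·(-1)^0 = +1.
v=59: a=59^0·(≡51), b=59^-2·(≡1) mod 59; (51|59)=+1, (1|59)=+1; (−1)^{0·-2·29}·(+1)^-2·(+1)^0 = +1.
v=∞: 3 > 0 and -11 < 0  ⇒  (a,b)_∞ = +1.
v=43: a=43^2·(≡8), b=43^2·(≡5) mod 43; (8|43)=-1, (5|43)=-1; (−1)^{2·2·21}·(-1)^2·(-1)^2 = +1.
v=2: v_2(a)=4, v_2(b)=4; units ≡ 3, 5 (mod 8); ε·ε+αω+βω = 1·0+4·1+4·1 ≡ 0  ⇒  (a,b)_2 = +1.
v=3: a=3^3·(≡1), b=3^12·(≡1) mod 3; (1|3)=+1, (1|3)=+1; (−1)^{3·12·1}·(+1)^12·(+1)^3 = +1.
v=5: a=5^2·(≡2), b=5^6·(≡4) mod 5; (2|5)=-1, (4|5)=+1; (−1)^{2·6·2}·(-1)^6·(+1)^2 = +1.
Every local symbol is +1, so the conic 3·x² + -11·y² = z² has ℚ_v-points for all v and hence a ℚ-point; (a, b / ℚ) ≅ M_2(ℚ).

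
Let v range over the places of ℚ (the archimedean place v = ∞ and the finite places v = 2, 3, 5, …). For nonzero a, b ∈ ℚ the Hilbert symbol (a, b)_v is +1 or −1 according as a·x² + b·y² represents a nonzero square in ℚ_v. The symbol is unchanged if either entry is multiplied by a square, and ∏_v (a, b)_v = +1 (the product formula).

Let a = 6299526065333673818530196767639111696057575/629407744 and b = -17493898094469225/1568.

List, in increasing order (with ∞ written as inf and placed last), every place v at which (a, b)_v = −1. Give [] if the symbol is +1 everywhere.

[2, 11, 17, 29]

Mod squares: a ≡ 2442583, b ≡ -12818. Check v ∈ {∞, 2, 3, 5, 7, 11, 13, 17, 19, 29, 31}.
v=2: v_2(a)=-18, v_2(b)=-5; units ≡ 7, 7 (mod 8); ε·ε+αω+βω = 1·1+-18·0+-5·0 ≡ 1  ⇒  (a,b)_2 = -1.
v=5: a=5^2·(≡2), b=5^2·(≡2) mod 5; (2|5)=-1, (2|5)=-1; (−1)^{2·2·2}·(-1)^2·(-1)^2 = +1.
v=29: a=29^3·(≡3), b=29^1·(≡5) mod 29; (3|29)=-1, (5|29)=+1; (−1)^{3·1·14}·(-1)^1·(+1)^3 = -1.
v=∞: 2442583 > 0 and -12818 < 0  ⇒  (a,b)_∞ = +1.
v=3: a=3^10·(≡1), b=3^2·(≡1) mod 3; (1|3)=+1, (1|3)=+1; (−1)^{10·2·1}·(+1)^2·(+1)^10 = +1.
v=17: a=17^8·(≡5), b=17^3·(≡5) mod 17; (5|17)=-1, (5|17)=-1; (−1)^{8·3·8}·(-1)^3·(-1)^8 = -1.
v=13: a=13^3·(≡5), b=13^1·(≡5) mod 13; (5|13)=-1, (5|13)=-1; (−1)^{3·1·6}·(-1)^1·(-1)^3 = +1.
v=7: a=7^-4·(≡6), b=7^-2·(≡3) mod 7; (6|7)=-1, (3|7)=-1; (−1)^{-4·-2·3}·(-1)^-2·(-1)^-4 = +1.
v=31: a=31^5·(≡23), b=31^2·(≡16) mod 31; (23|31)=-1, (16|31)=+1; (−1)^{5·2·15}·(-1)^2·(+1)^5 = +1.
v=19: a=19^5·(≡13), b=19^2·(≡11) mod 19; (13|19)=-1, (11|19)=+1; (−1)^{5·2·9}·(-1)^2·(+1)^5 = +1.
v=11: a=11^5·(≡8), b=11^2·(≡8) mod 11; (8|11)=-1, (8|11)=-1; (−1)^{5·2·5}·(-1)^2·(-1)^5 = -1.
Ram(2442583, -12818) = {2, 11, 17, 29}; no ℚ_2-point on the conic.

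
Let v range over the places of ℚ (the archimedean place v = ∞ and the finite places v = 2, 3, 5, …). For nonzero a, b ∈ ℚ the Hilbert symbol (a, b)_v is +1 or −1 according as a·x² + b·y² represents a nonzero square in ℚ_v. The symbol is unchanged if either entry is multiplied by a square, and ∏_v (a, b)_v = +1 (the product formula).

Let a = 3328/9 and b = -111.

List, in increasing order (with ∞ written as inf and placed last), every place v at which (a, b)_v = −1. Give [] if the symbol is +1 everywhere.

[13, 37]

(a, b) ≡ (13, -111) mod (ℚ^×)²; places V = {2, 3, 13, 37, ∞}.
(a,b)_3: α=-2, u≡1; β=1, v≡2 (mod 3); (1|3)=+1, (2|3)=-1; sign (−1)^0·+1^1·-1^-2 = +1.
(a,b)_2: α=8, β=0; u≡5, v≡1 (mod 8); ε(u)ε(v)=0·0, αω(v)=8·0, βω(u)=0·1; sum ≡ 0  ⇒  +1.
(a,b)_∞: sgn(13)=+, sgn(-111)=−, so +1.
(a,b)_13: α=1, u≡1; β=0, v≡6 (mod 13); (1|13)=+1, (6|13)=-1; sign (−1)^0·+1^0·-1^1 = -1.
(a,b)_37: α=0, u≡8; β=1, v≡34 (mod 37); (8|37)=-1, (34|37)=+1; sign (−1)^0·-1^1·+1^0 = -1.
Ram(13, -111) = {13, 37}; no ℚ_13-point on the conic.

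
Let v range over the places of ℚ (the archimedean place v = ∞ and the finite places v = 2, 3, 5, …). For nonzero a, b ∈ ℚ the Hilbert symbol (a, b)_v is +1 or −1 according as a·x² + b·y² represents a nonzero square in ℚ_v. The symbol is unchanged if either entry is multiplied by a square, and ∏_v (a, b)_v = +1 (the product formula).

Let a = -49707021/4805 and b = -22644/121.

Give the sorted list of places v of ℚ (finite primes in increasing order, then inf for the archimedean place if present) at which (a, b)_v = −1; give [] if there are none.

(a, b) ≡ (-3705, -629) mod (ℚ^×)²; places V = {2, 3, 5, 7, 11, 13, 17, 19, 31, 37, ∞}.
(a,b)_2: α=0, β=2; u≡7, v≡3 (mod 8); ε(u)ε(v)=1·1, αω(v)=0·1, βω(u)=2·0; sum ≡ 1  ⇒  -1.
(a,b)_13: α=1, u≡1; β=0, v≡7 (mod 13); (1|13)=+1, (7|13)=-1; sign (−1)^0·+1^0·-1^1 = -1.
(a,b)_3: α=1, u≡1; β=2, v≡1 (mod 3); (1|3)=+1, (1|3)=+1; sign (−1)^0·+1^2·+1^1 = +1.
(a,b)_37: α=2, u≡32; β=1, v≡35 (mod 37); (32|37)=-1, (35|37)=-1; sign (−1)^0·-1^1·-1^2 = -1.
(a,b)_∞: sgn(-3705)=−, sgn(-629)=−, so -1.
(a,b)_7: α=2, u≡6; β=0, v≡4 (mod 7); (6|7)=-1, (4|7)=+1; sign (−1)^0·-1^0·+1^2 = +1.
(a,b)_11: α=0, u≡6; β=-2, v≡5 (mod 11); (6|11)=-1, (5|11)=+1; sign (−1)^0·-1^-2·+1^0 = +1.
(a,b)_19: α=1, u≡15; β=0, v≡6 (mod 19); (15|19)=-1, (6|19)=+1; sign (−1)^0·-1^0·+1^1 = +1.
(a,b)_17: α=0, u≡4; β=1, v≡14 (mod 17); (4|17)=+1, (14|17)=-1; sign (−1)^0·+1^1·-1^0 = +1.
(a,b)_31: α=-2, u≡23; β=0, v≡15 (mod 31); (23|31)=-1, (15|31)=-1; sign (−1)^0·-1^0·-1^-2 = +1.
(a,b)_5: α=-1, u≡4; β=0, v≡1 (mod 5); (4|5)=+1, (1|5)=+1; sign (−1)^0·+1^0·+1^-1 = +1.
|Ram(-3705, -629)| = 4, even; anisotropic at {2, 13, 37, ∞}.

[2, 13, 37, inf]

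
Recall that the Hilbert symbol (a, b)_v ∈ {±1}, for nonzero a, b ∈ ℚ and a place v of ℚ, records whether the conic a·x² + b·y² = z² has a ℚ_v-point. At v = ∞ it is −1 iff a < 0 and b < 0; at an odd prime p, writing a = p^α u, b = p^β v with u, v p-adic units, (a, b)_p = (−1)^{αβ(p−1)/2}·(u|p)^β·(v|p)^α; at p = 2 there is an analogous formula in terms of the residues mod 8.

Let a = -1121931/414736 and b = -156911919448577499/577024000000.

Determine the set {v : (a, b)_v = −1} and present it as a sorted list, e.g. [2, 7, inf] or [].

Mod squares: a ≡ -19, b ≡ -874. Check v ∈ {∞, 2, 3, 5, 7, 19, 23}.
v=23: a=23^-2·(≡16), b=23^-1·(≡18) mod 23; (16|23)=+1, (18|23)=+1; (−1)^{-2·-1·11}·(+1)^-1·(+1)^-2 = +1.
v=5: a=5^0·(≡4), b=5^-6·(≡1) mod 5; (4|5)=+1, (1|5)=+1; (−1)^{0·-6·2}·(+1)^-6·(+1)^0 = +1.
v=3: a=3^10·(≡2), b=3^28·(≡2) mod 3; (2|3)=-1, (2|3)=-1; (−1)^{10·28·1}·(-1)^28·(-1)^10 = +1.
v=2: v_2(a)=-4, v_2(b)=-15; units ≡ 5, 3 (mod 8); ε·ε+αω+βω = 0·1+-4·1+-15·1 ≡ 1  ⇒  (a,b)_2 = -1.
v=7: a=7^-2·(≡1), b=7^-2·(≡2) mod 7; (1|7)=+1, (2|7)=+1; (−1)^{-2·-2·3}·(+1)^-2·(+1)^-2 = +1.
v=∞: -19 < 0 and -874 < 0  ⇒  (a,b)_∞ = -1.
v=19: a=19^1·(≡15), b=19^3·(≡6) mod 19; (15|19)=-1, (6|19)=+1; (−1)^{1·3·9}·(-1)^3·(+1)^1 = +1.
Ram(-19, -874) = {2, ∞}; no ℚ_2-point on the conic.

[2, inf]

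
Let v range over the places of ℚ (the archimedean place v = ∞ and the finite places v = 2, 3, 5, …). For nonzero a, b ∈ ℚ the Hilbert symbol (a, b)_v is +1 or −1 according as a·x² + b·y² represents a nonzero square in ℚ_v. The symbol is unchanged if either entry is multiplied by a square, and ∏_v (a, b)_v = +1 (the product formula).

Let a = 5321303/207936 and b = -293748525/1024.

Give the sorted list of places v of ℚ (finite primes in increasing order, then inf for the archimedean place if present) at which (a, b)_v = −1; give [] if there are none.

Mod squares: a ≡ 23, b ≡ -145061. Check v ∈ {∞, 2, 3, 5, 7, 13, 17, 19, 23, 37, 53}.
v=13: a=13^2·(≡1), b=13^0·(≡6) mod 13; (1|13)=+1, (6|13)=-1; (−1)^{2·0·6}·(+1)^0·(-1)^2 = +1.
v=17: a=17^0·(≡11), b=17^1·(≡9) mod 17; (11|17)=-1, (9|17)=+1; (−1)^{0·1·8}·(-1)^1·(+1)^0 = -1.
v=7: a=7^0·(≡1), b=7^1·(≡4) mod 7; (1|7)=+1, (4|7)=+1; (−1)^{0·1·3}·(+1)^1·(+1)^0 = +1.
v=3: a=3^-2·(≡2), b=3^4·(≡1) mod 3; (2|3)=-1, (1|3)=+1; (−1)^{-2·4·1}·(-1)^4·(+1)^-2 = +1.
v=53: a=53^0·(≡31), b=53^1·(≡31) mod 53; (31|53)=-1, (31|53)=-1; (−1)^{0·1·26}·(-1)^1·(-1)^0 = -1.
v=37: a=37^2·(≡18), b=37^0·(≡1) mod 37; (18|37)=-1, (1|37)=+1; (−1)^{2·0·18}·(-1)^0·(+1)^2 = +1.
v=∞: 23 > 0 and -145061 < 0  ⇒  (a,b)_∞ = +1.
v=19: a=19^-2·(≡5), b=19^0·(≡16) mod 19; (5|19)=+1, (16|19)=+1; (−1)^{-2·0·9}·(+1)^0·(+1)^-2 = +1.
v=2: v_2(a)=-6, v_2(b)=-10; units ≡ 7, 3 (mod 8); ε·ε+αω+βω = 1·1+-6·1+-10·0 ≡ 1  ⇒  (a,b)_2 = -1.
v=23: a=23^1·(≡6), b=23^1·(≡13) mod 23; (6|23)=+1, (13|23)=+1; (−1)^{1·1·11}·(+1)^1·(+1)^1 = -1.
v=5: a=5^0·(≡3), b=5^2·(≡1) mod 5; (3|5)=-1, (1|5)=+1; (−1)^{0·2·2}·(-1)^2·(+1)^0 = +1.
Ram(23, -145061) = {2, 17, 23, 53}; no ℚ_2-point on the conic.

[2, 17, 23, 53]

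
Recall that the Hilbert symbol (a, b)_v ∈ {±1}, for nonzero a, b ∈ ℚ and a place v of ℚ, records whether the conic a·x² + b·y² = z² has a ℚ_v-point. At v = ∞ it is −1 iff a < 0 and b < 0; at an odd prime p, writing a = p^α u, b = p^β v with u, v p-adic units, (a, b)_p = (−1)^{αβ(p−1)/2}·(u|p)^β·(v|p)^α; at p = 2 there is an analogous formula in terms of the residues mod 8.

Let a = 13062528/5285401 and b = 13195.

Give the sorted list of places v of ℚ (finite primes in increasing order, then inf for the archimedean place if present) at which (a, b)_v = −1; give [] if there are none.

[5, 7, 13, 17]

(a, b) ≡ (22678, 13195) mod (ℚ^×)²; places V = {2, 3, 5, 7, 11, 13, 17, 19, 23, 29, ∞}.
(a,b)_11: α=-4, u≡8; β=0, v≡6 (mod 11); (8|11)=-1, (6|11)=-1; sign (−1)^0·-1^0·-1^-4 = +1.
(a,b)_2: α=7, β=0; u≡3, v≡3 (mod 8); ε(u)ε(v)=1·1, αω(v)=7·1, βω(u)=0·1; sum ≡ 0  ⇒  +1.
(a,b)_5: α=0, u≡3; β=1, v≡4 (mod 5); (3|5)=-1, (4|5)=+1; sign (−1)^0·-1^1·+1^0 = -1.
(a,b)_3: α=2, u≡1; β=0, v≡1 (mod 3); (1|3)=+1, (1|3)=+1; sign (−1)^0·+1^0·+1^2 = +1.
(a,b)_23: α=1, u≡20; β=0, v≡16 (mod 23); (20|23)=-1, (16|23)=+1; sign (−1)^0·-1^0·+1^1 = +1.
(a,b)_17: α=1, u≡16; β=0, v≡3 (mod 17); (16|17)=+1, (3|17)=-1; sign (−1)^0·+1^0·-1^1 = -1.
(a,b)_7: α=0, u≡5; β=1, v≡2 (mod 7); (5|7)=-1, (2|7)=+1; sign (−1)^0·-1^1·+1^0 = -1.
(a,b)_13: α=0, u≡6; β=1, v≡1 (mod 13); (6|13)=-1, (1|13)=+1; sign (−1)^0·-1^1·+1^0 = -1.
(a,b)_∞: sgn(22678)=+, sgn(13195)=+, so +1.
(a,b)_19: α=-2, u≡6; β=0, v≡9 (mod 19); (6|19)=+1, (9|19)=+1; sign (−1)^0·+1^0·+1^-2 = +1.
(a,b)_29: α=1, u≡20; β=1, v≡20 (mod 29); (20|29)=+1, (20|29)=+1; sign (−1)^0·+1^1·+1^1 = +1.
|Ram(22678, 13195)| = 4, even; anisotropic at {5, 7, 13, 17}.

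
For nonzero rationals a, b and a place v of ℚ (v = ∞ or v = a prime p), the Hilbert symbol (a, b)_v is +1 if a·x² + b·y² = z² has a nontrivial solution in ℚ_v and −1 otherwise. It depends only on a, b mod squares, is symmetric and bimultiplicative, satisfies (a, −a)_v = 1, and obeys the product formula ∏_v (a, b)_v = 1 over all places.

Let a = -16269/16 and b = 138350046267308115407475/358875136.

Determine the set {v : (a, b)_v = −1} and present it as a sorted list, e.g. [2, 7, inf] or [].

Mod squares: a ≡ -16269, b ≡ 902451. Check v ∈ {∞, 2, 3, 5, 7, 11, 17, 23, 29, 37, 41}.
v=17: a=17^1·(≡5), b=17^6·(≡3) mod 17; (5|17)=-1, (3|17)=-1; (−1)^{1·6·8}·(-1)^6·(-1)^1 = -1.
v=3: a=3^1·(≡1), b=3^5·(≡1) mod 3; (1|3)=+1, (1|3)=+1; (−1)^{1·5·1}·(+1)^5·(+1)^1 = -1.
v=5: a=5^0·(≡1), b=5^2·(≡4) mod 5; (1|5)=+1, (4|5)=+1; (−1)^{0·2·2}·(+1)^2·(+1)^0 = +1.
v=7: a=7^0·(≡3), b=7^2·(≡2) mod 7; (3|7)=-1, (2|7)=+1; (−1)^{0·2·3}·(-1)^2·(+1)^0 = +1.
v=23: a=23^0·(≡11), b=23^3·(≡11) mod 23; (11|23)=-1, (11|23)=-1; (−1)^{0·3·11}·(-1)^3·(-1)^0 = -1.
v=2: v_2(a)=-4, v_2(b)=-18; units ≡ 3, 3 (mod 8); ε·ε+αω+βω = 1·1+-4·1+-18·1 ≡ 1  ⇒  (a,b)_2 = -1.
v=29: a=29^1·(≡3), b=29^1·(≡2) mod 29; (3|29)=-1, (2|29)=-1; (−1)^{1·1·14}·(-1)^1·(-1)^1 = +1.
v=37: a=37^0·(≡3), b=37^-2·(≡3) mod 37; (3|37)=+1, (3|37)=+1; (−1)^{0·-2·18}·(+1)^-2·(+1)^0 = +1.
v=∞: -16269 < 0 and 902451 > 0  ⇒  (a,b)_∞ = +1.
v=11: a=11^1·(≡10), b=11^3·(≡5) mod 11; (10|11)=-1, (5|11)=+1; (−1)^{1·3·5}·(-1)^3·(+1)^1 = +1.
v=41: a=41^0·(≡21), b=41^1·(≡12) mod 41; (21|41)=+1, (12|41)=-1; (−1)^{0·1·20}·(+1)^1·(-1)^0 = +1.
(-16269, 902451 / ℚ) ramifies at {2, 3, 17, 23}: a division algebra.

[2, 3, 17, 23]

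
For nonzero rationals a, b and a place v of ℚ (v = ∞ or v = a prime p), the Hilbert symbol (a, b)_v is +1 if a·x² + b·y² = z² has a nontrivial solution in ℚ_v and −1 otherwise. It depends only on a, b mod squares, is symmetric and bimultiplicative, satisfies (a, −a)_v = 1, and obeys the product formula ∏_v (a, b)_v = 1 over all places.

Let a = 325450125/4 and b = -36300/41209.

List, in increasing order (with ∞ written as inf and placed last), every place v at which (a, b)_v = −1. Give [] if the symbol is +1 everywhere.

(a, b) ≡ (5005, -3) mod (ℚ^×)²; places V = {2, 3, 5, 7, 11, 13, 17, 29, ∞}.
(a,b)_17: α=2, u≡7; β=0, v≡12 (mod 17); (7|17)=-1, (12|17)=-1; sign (−1)^0·-1^0·-1^2 = +1.
(a,b)_13: α=1, u≡11; β=0, v≡4 (mod 13); (11|13)=-1, (4|13)=+1; sign (−1)^0·-1^0·+1^1 = +1.
(a,b)_3: α=2, u≡1; β=1, v≡2 (mod 3); (1|3)=+1, (2|3)=-1; sign (−1)^0·+1^1·-1^2 = +1.
(a,b)_11: α=1, u≡4; β=2, v≡10 (mod 11); (4|11)=+1, (10|11)=-1; sign (−1)^0·+1^2·-1^1 = -1.
(a,b)_29: α=0, u≡8; β=-2, v≡12 (mod 29); (8|29)=-1, (12|29)=-1; sign (−1)^0·-1^-2·-1^0 = +1.
(a,b)_2: α=-2, β=2; u≡5, v≡5 (mod 8); ε(u)ε(v)=0·0, αω(v)=-2·1, βω(u)=2·1; sum ≡ 0  ⇒  +1.
(a,b)_7: α=1, u≡4; β=-2, v≡2 (mod 7); (4|7)=+1, (2|7)=+1; sign (−1)^0·+1^-2·+1^1 = +1.
(a,b)_∞: sgn(5005)=+, sgn(-3)=−, so +1.
(a,b)_5: α=3, u≡4; β=2, v≡2 (mod 5); (4|5)=+1, (2|5)=-1; sign (−1)^0·+1^2·-1^3 = -1.
Ram(5005, -3) = {5, 11}; no ℚ_5-point on the conic.

[5, 11]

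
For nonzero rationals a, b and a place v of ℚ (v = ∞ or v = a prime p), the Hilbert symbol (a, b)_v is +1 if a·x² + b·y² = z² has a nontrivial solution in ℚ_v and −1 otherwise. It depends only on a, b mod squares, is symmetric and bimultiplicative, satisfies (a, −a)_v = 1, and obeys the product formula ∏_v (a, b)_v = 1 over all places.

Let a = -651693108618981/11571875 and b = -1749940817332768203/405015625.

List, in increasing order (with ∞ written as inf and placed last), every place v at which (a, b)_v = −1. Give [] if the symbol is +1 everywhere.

Mod squares: a ≡ -15015, b ≡ -3. Check v ∈ {∞, 2, 3, 5, 7, 11, 13, 17, 23}.
v=∞: -15015 < 0 and -3 < 0  ⇒  (a,b)_∞ = -1.
v=13: a=13^7·(≡8), b=13^10·(≡12) mod 13; (8|13)=-1, (12|13)=+1; (−1)^{7·10·6}·(-1)^10·(+1)^7 = +1.
v=23: a=23^-2·(≡12), b=23^-2·(≡7) mod 23; (12|23)=+1, (7|23)=-1; (−1)^{-2·-2·11}·(+1)^-2·(-1)^-2 = +1.
v=17: a=17^2·(≡8), b=17^2·(≡7) mod 17; (8|17)=+1, (7|17)=-1; (−1)^{2·2·8}·(+1)^2·(-1)^2 = +1.
v=7: a=7^-1·(≡1), b=7^-2·(≡1) mod 7; (1|7)=+1, (1|7)=+1; (−1)^{-1·-2·3}·(+1)^-2·(+1)^-1 = +1.
v=3: a=3^3·(≡2), b=3^1·(≡2) mod 3; (2|3)=-1, (2|3)=-1; (−1)^{3·1·1}·(-1)^1·(-1)^3 = -1.
v=5: a=5^-5·(≡3), b=5^-6·(≡2) mod 5; (3|5)=-1, (2|5)=-1; (−1)^{-5·-6·2}·(-1)^-6·(-1)^-5 = -1.
v=11: a=11^3·(≡7), b=11^4·(≡8) mod 11; (7|11)=-1, (8|11)=-1; (−1)^{3·4·5}·(-1)^4·(-1)^3 = -1.
v=2: v_2(a)=0, v_2(b)=0; units ≡ 1, 5 (mod 8); ε·ε+αω+βω = 0·0+0·1+0·0 ≡ 0  ⇒  (a,b)_2 = +1.
|Ram(-15015, -3)| = 4, even; anisotropic at {3, 5, 11, ∞}.

[3, 5, 11, inf]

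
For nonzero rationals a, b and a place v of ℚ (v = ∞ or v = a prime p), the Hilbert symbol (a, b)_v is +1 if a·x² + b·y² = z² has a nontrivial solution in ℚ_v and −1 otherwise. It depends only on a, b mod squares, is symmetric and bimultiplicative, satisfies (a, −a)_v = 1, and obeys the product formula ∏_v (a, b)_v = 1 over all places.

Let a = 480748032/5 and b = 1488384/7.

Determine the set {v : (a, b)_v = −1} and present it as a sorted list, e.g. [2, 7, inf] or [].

Mod squares: a ≡ 10, b ≡ 4522. Check v ∈ {∞, 2, 3, 5, 7, 17, 19}.
v=2: v_2(a)=9, v_2(b)=9; units ≡ 5, 5 (mod 8); ε·ε+αω+βω = 0·0+9·1+9·1 ≡ 0  ⇒  (a,b)_2 = +1.
v=3: a=3^2·(≡1), b=3^2·(≡1) mod 3; (1|3)=+1, (1|3)=+1; (−1)^{2·2·1}·(+1)^2·(+1)^2 = +1.
v=7: a=7^0·(≡6), b=7^-1·(≡2) mod 7; (6|7)=-1, (2|7)=+1; (−1)^{0·-1·3}·(-1)^-1·(+1)^0 = -1.
v=5: a=5^-1·(≡2), b=5^0·(≡2) mod 5; (2|5)=-1, (2|5)=-1; (−1)^{-1·0·2}·(-1)^0·(-1)^-1 = -1.
v=∞: 10 > 0 and 4522 > 0  ⇒  (a,b)_∞ = +1.
v=19: a=19^2·(≡8), b=19^1·(≡8) mod 19; (8|19)=-1, (8|19)=-1; (−1)^{2·1·9}·(-1)^1·(-1)^2 = -1.
v=17: a=17^2·(≡11), b=17^1·(≡10) mod 17; (11|17)=-1, (10|17)=-1; (−1)^{2·1·8}·(-1)^1·(-1)^2 = -1.
(10, 4522 / ℚ) ramifies at {5, 7, 17, 19}: a division algebra.

[5, 7, 17, 19]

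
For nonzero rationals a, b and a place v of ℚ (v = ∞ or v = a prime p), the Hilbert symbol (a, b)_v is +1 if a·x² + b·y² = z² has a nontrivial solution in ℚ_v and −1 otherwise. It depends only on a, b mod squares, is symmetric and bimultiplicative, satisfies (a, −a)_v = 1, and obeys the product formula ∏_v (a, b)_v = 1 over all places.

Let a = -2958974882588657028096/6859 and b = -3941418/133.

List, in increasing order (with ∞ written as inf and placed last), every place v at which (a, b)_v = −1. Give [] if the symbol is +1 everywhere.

[2, 19, 23, inf]

Mod squares: a ≡ -209, b ≡ -18354. Check v ∈ {∞, 2, 3, 7, 11, 13, 19, 23}.
v=7: a=7^4·(≡1), b=7^-1·(≡6) mod 7; (1|7)=+1, (6|7)=-1; (−1)^{4·-1·3}·(+1)^-1·(-1)^4 = +1.
v=23: a=23^4·(≡14), b=23^1·(≡17) mod 23; (14|23)=-1, (17|23)=-1; (−1)^{4·1·11}·(-1)^1·(-1)^4 = -1.
v=13: a=13^6·(≡1), b=13^4·(≡6) mod 13; (1|13)=+1, (6|13)=-1; (−1)^{6·4·6}·(+1)^4·(-1)^6 = +1.
v=2: v_2(a)=10, v_2(b)=1; units ≡ 7, 7 (mod 8); ε·ε+αω+βω = 1·1+10·0+1·0 ≡ 1  ⇒  (a,b)_2 = -1.
v=19: a=19^-3·(≡2), b=19^-1·(≡8) mod 19; (2|19)=-1, (8|19)=-1; (−1)^{-3·-1·9}·(-1)^-1·(-1)^-3 = -1.
v=11: a=11^1·(≡4), b=11^0·(≡3) mod 11; (4|11)=+1, (3|11)=+1; (−1)^{1·0·5}·(+1)^0·(+1)^1 = +1.
v=3: a=3^4·(≡1), b=3^1·(≡2) mod 3; (1|3)=+1, (2|3)=-1; (−1)^{4·1·1}·(+1)^1·(-1)^4 = +1.
v=∞: -209 < 0 and -18354 < 0  ⇒  (a,b)_∞ = -1.
(-209, -18354 / ℚ) ramifies at {2, 19, 23, ∞}: a division algebra.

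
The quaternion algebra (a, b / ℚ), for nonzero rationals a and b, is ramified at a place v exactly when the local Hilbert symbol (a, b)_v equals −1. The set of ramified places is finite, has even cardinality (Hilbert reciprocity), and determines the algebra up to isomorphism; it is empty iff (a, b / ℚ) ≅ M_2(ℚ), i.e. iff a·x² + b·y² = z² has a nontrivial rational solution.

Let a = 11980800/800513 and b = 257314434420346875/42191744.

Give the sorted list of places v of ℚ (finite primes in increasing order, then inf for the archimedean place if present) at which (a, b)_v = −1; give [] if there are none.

[2, 17]

Mod squares: a ≡ 221, b ≡ 170170. Check v ∈ {∞, 2, 3, 5, 7, 11, 13, 17, 31}.
v=11: a=11^0·(≡4), b=11^5·(≡9) mod 11; (4|11)=+1, (9|11)=+1; (−1)^{0·5·5}·(+1)^5·(+1)^0 = +1.
v=2: v_2(a)=12, v_2(b)=-7; units ≡ 5, 5 (mod 8); ε·ε+αω+βω = 0·0+12·1+-7·1 ≡ 1  ⇒  (a,b)_2 = -1.
v=7: a=7^-2·(≡1), b=7^-3·(≡3) mod 7; (1|7)=+1, (3|7)=-1; (−1)^{-2·-3·3}·(+1)^-3·(-1)^-2 = +1.
v=17: a=17^-1·(≡1), b=17^1·(≡6) mod 17; (1|17)=+1, (6|17)=-1; (−1)^{-1·1·8}·(+1)^1·(-1)^-1 = -1.
v=31: a=31^-2·(≡20), b=31^-2·(≡21) mod 31; (20|31)=+1, (21|31)=-1; (−1)^{-2·-2·15}·(+1)^-2·(-1)^-2 = +1.
v=3: a=3^2·(≡2), b=3^4·(≡1) mod 3; (2|3)=-1, (1|3)=+1; (−1)^{2·4·1}·(-1)^4·(+1)^2 = +1.
v=∞: 221 > 0 and 170170 > 0  ⇒  (a,b)_∞ = +1.
v=13: a=13^1·(≡9), b=13^5·(≡3) mod 13; (9|13)=+1, (3|13)=+1; (−1)^{1·5·6}·(+1)^5·(+1)^1 = +1.
v=5: a=5^2·(≡4), b=5^5·(≡4) mod 5; (4|5)=+1, (4|5)=+1; (−1)^{2·5·2}·(+1)^5·(+1)^2 = +1.
(221, 170170 / ℚ) ramifies at {2, 17}: a division algebra.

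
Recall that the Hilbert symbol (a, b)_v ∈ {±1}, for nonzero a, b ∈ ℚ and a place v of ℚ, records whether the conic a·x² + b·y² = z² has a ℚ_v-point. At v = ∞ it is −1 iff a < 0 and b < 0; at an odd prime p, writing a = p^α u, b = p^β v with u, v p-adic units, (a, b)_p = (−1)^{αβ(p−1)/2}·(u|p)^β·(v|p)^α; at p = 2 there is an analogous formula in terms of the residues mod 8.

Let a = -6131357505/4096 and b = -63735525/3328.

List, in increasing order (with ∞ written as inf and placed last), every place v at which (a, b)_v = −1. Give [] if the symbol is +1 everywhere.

[2, 5, 37, inf]

Mod squares: a ≡ -13903305, b ≡ -75153. Check v ∈ {∞, 2, 3, 5, 7, 13, 37, 41, 47}.
v=3: a=3^3·(≡1), b=3^3·(≡2) mod 3; (1|3)=+1, (2|3)=-1; (−1)^{3·3·1}·(+1)^3·(-1)^3 = +1.
v=∞: -13903305 < 0 and -75153 < 0  ⇒  (a,b)_∞ = -1.
v=13: a=13^1·(≡1), b=13^-1·(≡12) mod 13; (1|13)=+1, (12|13)=+1; (−1)^{1·-1·6}·(+1)^-1·(+1)^1 = +1.
v=2: v_2(a)=-12, v_2(b)=-8; units ≡ 7, 7 (mod 8); ε·ε+αω+βω = 1·1+-12·0+-8·0 ≡ 1  ⇒  (a,b)_2 = -1.
v=37: a=37^1·(≡12), b=37^0·(≡14) mod 37; (12|37)=+1, (14|37)=-1; (−1)^{1·0·18}·(+1)^0·(-1)^1 = -1.
v=41: a=41^1·(≡15), b=41^1·(≡22) mod 41; (15|41)=-1, (22|41)=-1; (−1)^{1·1·20}·(-1)^1·(-1)^1 = +1.
v=5: a=5^1·(≡4), b=5^2·(≡3) mod 5; (4|5)=+1, (3|5)=-1; (−1)^{1·2·2}·(+1)^2·(-1)^1 = -1.
v=47: a=47^1·(≡1), b=47^1·(≡40) mod 47; (1|47)=+1, (40|47)=-1; (−1)^{1·1·23}·(+1)^1·(-1)^1 = +1.
v=7: a=7^2·(≡1), b=7^2·(≡5) mod 7; (1|7)=+1, (5|7)=-1; (−1)^{2·2·3}·(+1)^2·(-1)^2 = +1.
|Ram(-13903305, -75153)| = 4, even; anisotropic at {2, 5, 37, ∞}.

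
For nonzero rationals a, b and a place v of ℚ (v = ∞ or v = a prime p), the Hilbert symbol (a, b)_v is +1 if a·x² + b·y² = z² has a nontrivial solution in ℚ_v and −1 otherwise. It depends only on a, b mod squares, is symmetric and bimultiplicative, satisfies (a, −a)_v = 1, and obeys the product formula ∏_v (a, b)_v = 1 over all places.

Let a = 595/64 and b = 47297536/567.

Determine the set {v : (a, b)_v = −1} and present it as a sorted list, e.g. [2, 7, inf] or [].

[2, 5]

(a, b) ≡ (595, 323323) mod (ℚ^×)²; places V = {2, 3, 5, 7, 11, 13, 17, 19, ∞}.
(a,b)_17: α=1, u≡4; β=1, v≡15 (mod 17); (4|17)=+1, (15|17)=+1; sign (−1)^0·+1^1·+1^1 = +1.
(a,b)_13: α=0, u≡3; β=1, v≡5 (mod 13); (3|13)=+1, (5|13)=-1; sign (−1)^0·+1^1·-1^0 = +1.
(a,b)_19: α=0, u≡9; β=1, v≡12 (mod 19); (9|19)=+1, (12|19)=-1; sign (−1)^0·+1^1·-1^0 = +1.
(a,b)_3: α=0, u≡1; β=-4, v≡1 (mod 3); (1|3)=+1, (1|3)=+1; sign (−1)^0·+1^-4·+1^0 = +1.
(a,b)_7: α=1, u≡1; β=-1, v≡5 (mod 7); (1|7)=+1, (5|7)=-1; sign (−1)^1·+1^-1·-1^1 = +1.
(a,b)_2: α=-6, β=10; u≡3, v≡3 (mod 8); ε(u)ε(v)=1·1, αω(v)=-6·1, βω(u)=10·1; sum ≡ 1  ⇒  -1.
(a,b)_5: α=1, u≡1; β=0, v≡3 (mod 5); (1|5)=+1, (3|5)=-1; sign (−1)^0·+1^0·-1^1 = -1.
(a,b)_11: α=0, u≡5; β=1, v≡5 (mod 11); (5|11)=+1, (5|11)=+1; sign (−1)^0·+1^1·+1^0 = +1.
(a,b)_∞: sgn(595)=+, sgn(323323)=+, so +1.
(595, 323323 / ℚ) ramifies at {2, 5}: a division algebra.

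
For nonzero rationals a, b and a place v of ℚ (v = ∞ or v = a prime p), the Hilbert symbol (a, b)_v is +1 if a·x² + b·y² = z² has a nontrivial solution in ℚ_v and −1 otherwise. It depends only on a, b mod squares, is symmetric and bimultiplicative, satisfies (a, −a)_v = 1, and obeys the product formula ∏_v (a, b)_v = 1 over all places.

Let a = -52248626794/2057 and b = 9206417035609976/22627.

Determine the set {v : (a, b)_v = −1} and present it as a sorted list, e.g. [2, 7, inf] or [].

Mod squares: a ≡ -7549802, b ≡ 92378. Check v ∈ {∞, 2, 7, 11, 13, 17, 19, 29, 31}.
v=13: a=13^1·(≡8), b=13^1·(≡8) mod 13; (8|13)=-1, (8|13)=-1; (−1)^{1·1·6}·(-1)^1·(-1)^1 = +1.
v=31: a=31^1·(≡7), b=31^2·(≡24) mod 31; (7|31)=+1, (24|31)=-1; (−1)^{1·2·15}·(+1)^2·(-1)^1 = -1.
v=11: a=11^-2·(≡9), b=11^-3·(≡1) mod 11; (9|11)=+1, (1|11)=+1; (−1)^{-2·-3·5}·(+1)^-3·(+1)^-2 = +1.
v=19: a=19^1·(≡3), b=19^1·(≡4) mod 19; (3|19)=-1, (4|19)=+1; (−1)^{1·1·9}·(-1)^1·(+1)^1 = +1.
v=7: a=7^6·(≡5), b=7^8·(≡6) mod 7; (5|7)=-1, (6|7)=-1; (−1)^{6·8·3}·(-1)^8·(-1)^6 = +1.
v=17: a=17^-1·(≡9), b=17^-1·(≡7) mod 17; (9|17)=+1, (7|17)=-1; (−1)^{-1·-1·8}·(+1)^-1·(-1)^-1 = -1.
v=2: v_2(a)=1, v_2(b)=3; units ≡ 3, 5 (mod 8); ε·ε+αω+βω = 1·0+1·1+3·1 ≡ 0  ⇒  (a,b)_2 = +1.
v=∞: -7549802 < 0 and 92378 > 0  ⇒  (a,b)_∞ = +1.
v=29: a=29^1·(≡25), b=29^2·(≡16) mod 29; (25|29)=+1, (16|29)=+1; (−1)^{1·2·14}·(+1)^2·(+1)^1 = +1.
|Ram(-7549802, 92378)| = 2, even; anisotropic at {17, 31}.

[17, 31]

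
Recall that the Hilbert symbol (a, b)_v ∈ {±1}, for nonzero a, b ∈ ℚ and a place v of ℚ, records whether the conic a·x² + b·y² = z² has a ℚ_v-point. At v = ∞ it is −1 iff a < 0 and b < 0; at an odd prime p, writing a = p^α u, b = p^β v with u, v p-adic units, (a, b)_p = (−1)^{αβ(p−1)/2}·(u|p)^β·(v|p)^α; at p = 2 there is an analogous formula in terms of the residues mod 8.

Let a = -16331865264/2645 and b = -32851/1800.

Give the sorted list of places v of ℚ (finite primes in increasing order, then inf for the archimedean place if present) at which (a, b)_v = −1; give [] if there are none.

[5, inf]

(a, b) ≡ (-55, -182) mod (ℚ^×)²; places V = {2, 3, 5, 7, 11, 13, 19, 23, ∞}.
(a,b)_∞: sgn(-55)=−, sgn(-182)=−, so -1.
(a,b)_3: α=2, u≡2; β=-2, v≡1 (mod 3); (2|3)=-1, (1|3)=+1; sign (−1)^0·-1^-2·+1^2 = +1.
(a,b)_19: α=2, u≡12; β=2, v≡3 (mod 19); (12|19)=-1, (3|19)=-1; sign (−1)^0·-1^2·-1^2 = +1.
(a,b)_5: α=-1, u≡4; β=-2, v≡2 (mod 5); (4|5)=+1, (2|5)=-1; sign (−1)^0·+1^-2·-1^-1 = -1.
(a,b)_7: α=0, u≡1; β=1, v≡4 (mod 7); (1|7)=+1, (4|7)=+1; sign (−1)^0·+1^1·+1^0 = +1.
(a,b)_2: α=4, β=-3; u≡1, v≡5 (mod 8); ε(u)ε(v)=0·0, αω(v)=4·1, βω(u)=-3·0; sum ≡ 0  ⇒  +1.
(a,b)_11: α=1, u≡2; β=0, v≡4 (mod 11); (2|11)=-1, (4|11)=+1; sign (−1)^0·-1^0·+1^1 = +1.
(a,b)_23: α=-2, u≡21; β=0, v≡18 (mod 23); (21|23)=-1, (18|23)=+1; sign (−1)^0·-1^0·+1^-2 = +1.
(a,b)_13: α=4, u≡12; β=1, v≡10 (mod 13); (12|13)=+1, (10|13)=+1; sign (−1)^0·+1^1·+1^4 = +1.
Ram(-55, -182) = {5, ∞}; no ℚ_5-point on the conic.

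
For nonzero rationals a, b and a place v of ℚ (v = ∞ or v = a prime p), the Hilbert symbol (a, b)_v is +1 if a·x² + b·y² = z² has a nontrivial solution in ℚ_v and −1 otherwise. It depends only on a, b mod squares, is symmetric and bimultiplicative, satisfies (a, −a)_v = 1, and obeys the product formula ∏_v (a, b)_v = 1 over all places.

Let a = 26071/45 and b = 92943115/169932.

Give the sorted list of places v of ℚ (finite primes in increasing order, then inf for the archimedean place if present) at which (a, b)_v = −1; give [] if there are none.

[3, 23]

Mod squares: a ≡ 155, b ≡ 345. Check v ∈ {∞, 2, 3, 5, 7, 17, 23, 29, 31}.
v=23: a=23^0·(≡11), b=23^1·(≡14) mod 23; (11|23)=-1, (14|23)=-1; (−1)^{0·1·11}·(-1)^1·(-1)^0 = -1.
v=31: a=31^1·(≡18), b=31^2·(≡16) mod 31; (18|31)=+1, (16|31)=+1; (−1)^{1·2·15}·(+1)^2·(+1)^1 = +1.
v=17: a=17^0·(≡4), b=17^-2·(≡12) mod 17; (4|17)=+1, (12|17)=-1; (−1)^{0·-2·8}·(+1)^-2·(-1)^0 = +1.
v=∞: 155 > 0 and 345 > 0  ⇒  (a,b)_∞ = +1.
v=5: a=5^-1·(≡4), b=5^1·(≡4) mod 5; (4|5)=+1, (4|5)=+1; (−1)^{-1·1·2}·(+1)^1·(+1)^-1 = +1.
v=3: a=3^-2·(≡2), b=3^-1·(≡1) mod 3; (2|3)=-1, (1|3)=+1; (−1)^{-2·-1·1}·(-1)^-1·(+1)^-2 = -1.
v=7: a=7^0·(≡1), b=7^-2·(≡2) mod 7; (1|7)=+1, (2|7)=+1; (−1)^{0·-2·3}·(+1)^-2·(+1)^0 = +1.
v=29: a=29^2·(≡11), b=29^2·(≡15) mod 29; (11|29)=-1, (15|29)=-1; (−1)^{2·2·14}·(-1)^2·(-1)^2 = +1.
v=2: v_2(a)=0, v_2(b)=-2; units ≡ 3, 1 (mod 8); ε·ε+αω+βω = 1·0+0·0+-2·1 ≡ 0  ⇒  (a,b)_2 = +1.
(155, 345 / ℚ) ramifies at {3, 23}: a division algebra.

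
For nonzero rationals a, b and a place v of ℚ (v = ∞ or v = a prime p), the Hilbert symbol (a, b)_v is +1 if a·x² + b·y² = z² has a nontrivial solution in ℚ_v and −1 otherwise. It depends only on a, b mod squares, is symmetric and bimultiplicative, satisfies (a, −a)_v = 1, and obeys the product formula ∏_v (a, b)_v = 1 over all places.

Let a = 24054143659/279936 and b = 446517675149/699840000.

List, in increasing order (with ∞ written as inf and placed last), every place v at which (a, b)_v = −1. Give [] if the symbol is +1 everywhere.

Mod squares: a ≡ 114, b ≡ 13566. Check v ∈ {∞, 2, 3, 5, 7, 13, 17, 19, 23, 47}.
v=47: a=47^0·(≡19), b=47^2·(≡31) mod 47; (19|47)=-1, (31|47)=-1; (−1)^{0·2·23}·(-1)^2·(-1)^0 = +1.
v=7: a=7^2·(≡2), b=7^1·(≡5) mod 7; (2|7)=+1, (5|7)=-1; (−1)^{2·1·3}·(+1)^1·(-1)^2 = +1.
v=17: a=17^2·(≡3), b=17^1·(≡2) mod 17; (3|17)=-1, (2|17)=+1; (−1)^{2·1·8}·(-1)^1·(+1)^2 = -1.
v=2: v_2(a)=-7, v_2(b)=-9; units ≡ 1, 7 (mod 8); ε·ε+αω+βω = 0·1+-7·0+-9·0 ≡ 0  ⇒  (a,b)_2 = +1.
v=23: a=23^2·(≡21), b=23^2·(≡5) mod 23; (21|23)=-1, (5|23)=-1; (−1)^{2·2·11}·(-1)^2·(-1)^2 = +1.
v=3: a=3^-7·(≡2), b=3^-7·(≡1) mod 3; (2|3)=-1, (1|3)=+1; (−1)^{-7·-7·1}·(-1)^-7·(+1)^-7 = +1.
v=19: a=19^1·(≡4), b=19^1·(≡9) mod 19; (4|19)=+1, (9|19)=+1; (−1)^{1·1·9}·(+1)^1·(+1)^1 = -1.
v=5: a=5^0·(≡4), b=5^-4·(≡1) mod 5; (4|5)=+1, (1|5)=+1; (−1)^{0·-4·2}·(+1)^-4·(+1)^0 = +1.
v=13: a=13^2·(≡3), b=13^2·(≡11) mod 13; (3|13)=+1, (11|13)=-1; (−1)^{2·2·6}·(+1)^2·(-1)^2 = +1.
v=∞: 114 > 0 and 13566 > 0  ⇒  (a,b)_∞ = +1.
(114, 13566 / ℚ) ramifies at {17, 19}: a division algebra.

[17, 19]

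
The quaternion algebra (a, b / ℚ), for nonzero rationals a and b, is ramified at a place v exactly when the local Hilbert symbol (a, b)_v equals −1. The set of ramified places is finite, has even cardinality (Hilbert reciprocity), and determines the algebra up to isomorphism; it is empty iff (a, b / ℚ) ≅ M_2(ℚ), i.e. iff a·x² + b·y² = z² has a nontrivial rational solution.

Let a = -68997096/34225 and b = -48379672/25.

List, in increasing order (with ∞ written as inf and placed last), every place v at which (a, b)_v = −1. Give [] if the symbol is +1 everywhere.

[53, inf]

(a, b) ≡ (-4346, -99958) mod (ℚ^×)²; places V = {2, 3, 5, 7, 11, 23, 37, 41, 53, ∞}.
(a,b)_41: α=1, u≡38; β=1, v≡11 (mod 41); (38|41)=-1, (11|41)=-1; sign (−1)^0·-1^1·-1^1 = +1.
(a,b)_7: α=2, u≡1; β=0, v≡4 (mod 7); (1|7)=+1, (4|7)=+1; sign (−1)^0·+1^0·+1^2 = +1.
(a,b)_37: α=-2, u≡32; β=0, v≡33 (mod 37); (32|37)=-1, (33|37)=+1; sign (−1)^0·-1^0·+1^-2 = +1.
(a,b)_53: α=1, u≡28; β=1, v≡21 (mod 53); (28|53)=+1, (21|53)=-1; sign (−1)^0·+1^1·-1^1 = -1.
(a,b)_5: α=-2, u≡1; β=-2, v≡3 (mod 5); (1|5)=+1, (3|5)=-1; sign (−1)^0·+1^-2·-1^-2 = +1.
(a,b)_3: α=4, u≡1; β=0, v≡2 (mod 3); (1|3)=+1, (2|3)=-1; sign (−1)^0·+1^0·-1^4 = +1.
(a,b)_∞: sgn(-4346)=−, sgn(-99958)=−, so -1.
(a,b)_11: α=0, u≡2; β=2, v≡6 (mod 11); (2|11)=-1, (6|11)=-1; sign (−1)^0·-1^2·-1^0 = +1.
(a,b)_23: α=0, u≡6; β=1, v≡12 (mod 23); (6|23)=+1, (12|23)=+1; sign (−1)^0·+1^1·+1^0 = +1.
(a,b)_2: α=3, β=3; u≡3, v≡5 (mod 8); ε(u)ε(v)=1·0, αω(v)=3·1, βω(u)=3·1; sum ≡ 0  ⇒  +1.
Ram(-4346, -99958) = {53, ∞}; no ℚ_53-point on the conic.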